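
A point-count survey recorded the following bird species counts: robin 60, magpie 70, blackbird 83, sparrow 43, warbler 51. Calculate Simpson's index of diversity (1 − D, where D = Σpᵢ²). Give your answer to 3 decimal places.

0.790

Total N = 60+70+83+43+51 = 307, so the proportions are 0.19544, 0.22801, 0.27036, 0.14007, 0.16612 (working shown to 5 dp, full precision carried).
D = 0.19544² + 0.22801² + 0.27036² + 0.14007² + 0.16612² = 0.03820 + 0.05199 + 0.07309 + 0.01962 + 0.02760 = 0.21050.
So 1 − D = 0.78950, i.e. 0.790 to 3 decimal places.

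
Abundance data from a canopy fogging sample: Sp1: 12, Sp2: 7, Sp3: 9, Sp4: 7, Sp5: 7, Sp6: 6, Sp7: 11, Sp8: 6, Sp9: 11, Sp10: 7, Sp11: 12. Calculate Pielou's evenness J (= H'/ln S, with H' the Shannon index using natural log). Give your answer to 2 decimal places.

0.99

Total N = 12+7+9+7+7+6+11+6+11+7+12 = 95, so the proportions are 0.1263, 0.0737, 0.0947, 0.0737, 0.0737, 0.0632, 0.1158, 0.0632, 0.1158, 0.0737, 0.1263 (working shown to 4 dp, full precision carried).
H' = −Σ pᵢ ln pᵢ = −((-0.2613) + (-0.1922) + (-0.2233) + (-0.1922) + (-0.1922) + (-0.1744) + (-0.2496) + (-0.1744) + (-0.2496) + (-0.1922) + (-0.2613)) = 2.3628.
With S = 11 species, ln S = 2.3979, so J = 2.3628/2.3979 = 0.9854, i.e. 0.99 to 2 decimal places.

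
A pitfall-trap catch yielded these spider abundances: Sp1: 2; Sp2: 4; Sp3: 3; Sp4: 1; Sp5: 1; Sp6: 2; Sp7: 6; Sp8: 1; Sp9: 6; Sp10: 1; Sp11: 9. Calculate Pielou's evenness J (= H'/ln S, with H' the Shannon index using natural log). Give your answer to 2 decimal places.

Total N = 2+4+3+1+1+2+6+1+6+1+9 = 36, so the proportions are 0.0556, 0.1111, 0.0833, 0.0278, 0.0278, 0.0556, 0.1667, 0.0278, 0.1667, 0.0278, 0.25 (working shown to 4 dp, full precision carried).
H' = −Σ pᵢ ln pᵢ = −((-0.1606) + (-0.2441) + (-0.2071) + (-0.0995) + (-0.0995) + (-0.1606) + (-0.2986) + (-0.0995) + (-0.2986) + (-0.0995) + (-0.3466)) = 2.1144.
With S = 11 species, ln S = 2.3979, so J = 2.1144/2.3979 = 0.8818, i.e. 0.88 to 2 decimal places.

0.88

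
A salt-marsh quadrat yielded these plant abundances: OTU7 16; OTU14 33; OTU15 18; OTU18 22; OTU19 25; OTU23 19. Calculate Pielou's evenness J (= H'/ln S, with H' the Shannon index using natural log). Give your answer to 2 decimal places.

Total N = 16+33+18+22+25+19 = 133, so the proportions are 0.1203, 0.2481, 0.1353, 0.1654, 0.188, 0.1429 (working shown to 4 dp, full precision carried).
H' = −Σ pᵢ ln pᵢ = −((-0.2548) + (-0.3458) + (-0.2707) + (-0.2976) + (-0.3142) + (-0.2780)) = 1.7611.
With S = 6 species, ln S = 1.7918, so J = 1.7611/1.7918 = 0.9829, i.e. 0.98 to 2 decimal places.

0.98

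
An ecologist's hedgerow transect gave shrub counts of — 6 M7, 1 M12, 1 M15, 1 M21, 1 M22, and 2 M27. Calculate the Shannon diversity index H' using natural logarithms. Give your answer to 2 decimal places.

Total N = 6+1+1+1+1+2 = 12, so the proportions are 0.5, 0.0833, 0.0833, 0.0833, 0.0833, 0.1667 (working shown to 4 dp, full precision carried).
Each pᵢ ln pᵢ term: 0.5×(-0.6931)=-0.3466, 0.0833×(-2.4849)=-0.2071, 0.0833×(-2.4849)=-0.2071, 0.0833×(-2.4849)=-0.2071, 0.0833×(-2.4849)=-0.2071, 0.1667×(-1.7918)=-0.2986.
Sum = -1.4735, so H' = 1.47.

1.47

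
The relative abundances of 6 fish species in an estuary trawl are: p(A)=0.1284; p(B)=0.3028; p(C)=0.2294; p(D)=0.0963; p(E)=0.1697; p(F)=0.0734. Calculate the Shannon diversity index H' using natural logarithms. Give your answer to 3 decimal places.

Each pᵢ ln pᵢ term (working shown to 5 dp, full precision carried): 0.1284×(-2.05260)=-0.26355, 0.3028×(-1.19468)=-0.36175, 0.2294×(-1.47229)=-0.33774, 0.0963×(-2.34029)=-0.22537, 0.1697×(-1.77372)=-0.30100, 0.0734×(-2.61183)=-0.19171.
Sum = -1.68113, so H' = 1.681.

1.681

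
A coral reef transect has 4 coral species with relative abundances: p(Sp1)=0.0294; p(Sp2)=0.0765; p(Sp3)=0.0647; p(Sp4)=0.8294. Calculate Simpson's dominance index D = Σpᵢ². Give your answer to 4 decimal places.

D = 0.0294² + 0.0765² + 0.0647² + 0.8294² = 0.000864 + 0.005852 + 0.004186 + 0.687904 = 0.698807 (working shown to 6 dp, full precision carried).
To 4 decimal places, D = 0.6988.

0.6988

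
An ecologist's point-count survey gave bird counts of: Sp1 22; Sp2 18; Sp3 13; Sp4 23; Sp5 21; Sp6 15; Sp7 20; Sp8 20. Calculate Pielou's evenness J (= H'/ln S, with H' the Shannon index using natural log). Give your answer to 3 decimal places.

0.993

Total N = 22+18+13+23+21+15+20+20 = 152, so the proportions are 0.14474, 0.11842, 0.08553, 0.15132, 0.13816, 0.09868, 0.13158, 0.13158 (working shown to 5 dp, full precision carried).
H' = −Σ pᵢ ln pᵢ = −((-0.27975) + (-0.25265) + (-0.21030) + (-0.28574) + (-0.27346) + (-0.22854) + (-0.26686) + (-0.26686)) = 2.06417.
With S = 8 species, ln S = 2.07944, so J = 2.06417/2.07944 = 0.99266, i.e. 0.993 to 3 decimal places.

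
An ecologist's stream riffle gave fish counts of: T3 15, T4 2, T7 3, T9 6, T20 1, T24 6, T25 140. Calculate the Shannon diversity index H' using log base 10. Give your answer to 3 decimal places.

0.334

Total N = 15+2+3+6+1+6+140 = 173, so the proportions are 0.08671, 0.01156, 0.01734, 0.03468, 0.00578, 0.03468, 0.80925 (working shown to 5 dp, full precision carried).
Each pᵢ log₁₀ pᵢ term: 0.08671×(-1.06195)=-0.09208, 0.01156×(-1.93702)=-0.02239, 0.01734×(-1.76092)=-0.03054, 0.03468×(-1.45989)=-0.05063, 0.00578×(-2.23805)=-0.01294, 0.03468×(-1.45989)=-0.05063, 0.80925×(-0.09192)=-0.07438.
Sum = -0.33359, so H' = 0.334.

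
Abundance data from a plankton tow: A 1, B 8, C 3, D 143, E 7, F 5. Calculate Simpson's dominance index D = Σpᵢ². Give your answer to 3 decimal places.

Total N = 1+8+3+143+7+5 = 167, so the proportions are 0.00599, 0.0479, 0.01796, 0.85629, 0.04192, 0.02994 (working shown to 5 dp, full precision carried).
D = 0.00599² + 0.0479² + 0.01796² + 0.85629² + 0.04192² + 0.02994² = 0.00004 + 0.00229 + 0.00032 + 0.73323 + 0.00176 + 0.00090 = 0.73853.
To 3 decimal places, D = 0.739.

0.739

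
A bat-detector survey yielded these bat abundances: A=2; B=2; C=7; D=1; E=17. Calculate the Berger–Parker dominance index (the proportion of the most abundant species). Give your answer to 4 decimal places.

0.5862

Total N = 2+2+7+1+17 = 29, so the proportions are 0.068966, 0.068966, 0.241379, 0.034483, 0.586207 (working shown to 6 dp, full precision carried).
The largest proportion is 0.586207, i.e. d = 0.5862 to 4 decimal places.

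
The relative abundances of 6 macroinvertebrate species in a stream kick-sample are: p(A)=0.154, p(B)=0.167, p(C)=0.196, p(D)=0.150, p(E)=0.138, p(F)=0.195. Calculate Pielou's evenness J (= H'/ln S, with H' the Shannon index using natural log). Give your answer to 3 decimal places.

0.995

H' = −Σ pᵢ ln pᵢ = −((-0.28810) + (-0.29889) + (-0.31941) + (-0.28457) + (-0.27331) + (-0.31878)) = 1.78306 (working shown to 5 dp, full precision carried).
With S = 6 species, ln S = 1.79176, so J = 1.78306/1.79176 = 0.99514, i.e. 0.995 to 3 decimal places.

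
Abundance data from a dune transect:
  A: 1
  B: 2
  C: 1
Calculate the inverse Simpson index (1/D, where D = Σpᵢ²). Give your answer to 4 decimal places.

Total N = 1+2+1 = 4, so the proportions are 0.25, 0.5, 0.25 (working shown to 7 dp, full precision carried).
D = 0.25² + 0.5² + 0.25² = 0.0625000 + 0.2500000 + 0.0625000 = 0.3750000.
So 1/D = 2.666667, i.e. 2.6667 to 4 decimal places.

2.6667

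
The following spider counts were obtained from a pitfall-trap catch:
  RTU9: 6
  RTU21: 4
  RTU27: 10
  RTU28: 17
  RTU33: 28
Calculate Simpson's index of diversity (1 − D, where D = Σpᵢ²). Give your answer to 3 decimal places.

0.710

Total N = 6+4+10+17+28 = 65, so the proportions are 0.09231, 0.06154, 0.15385, 0.26154, 0.43077 (working shown to 5 dp, full precision carried).
D = 0.09231² + 0.06154² + 0.15385² + 0.26154² + 0.43077² = 0.00852 + 0.00379 + 0.02367 + 0.06840 + 0.18556 = 0.28994.
So 1 − D = 0.71006, i.e. 0.710 to 3 decimal places.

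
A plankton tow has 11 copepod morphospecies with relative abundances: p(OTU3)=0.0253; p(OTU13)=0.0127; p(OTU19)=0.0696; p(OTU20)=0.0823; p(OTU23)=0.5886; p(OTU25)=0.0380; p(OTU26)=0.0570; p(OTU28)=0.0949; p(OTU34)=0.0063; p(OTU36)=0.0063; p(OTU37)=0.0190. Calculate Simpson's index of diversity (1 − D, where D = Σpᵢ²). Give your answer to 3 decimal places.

D = 0.0253² + 0.0127² + 0.0696² + 0.0823² + 0.5886² + 0.038² + 0.057² + 0.0949² + 0.0063² + 0.0063² + 0.019² = 0.00064 + 0.00016 + 0.00484 + 0.00677 + 0.34645 + 0.00144 + 0.00325 + 0.00901 + 0.00004 + 0.00004 + 0.00036 = 0.37301 (working shown to 5 dp, full precision carried).
So 1 − D = 0.62699, i.e. 0.627 to 3 decimal places.

0.627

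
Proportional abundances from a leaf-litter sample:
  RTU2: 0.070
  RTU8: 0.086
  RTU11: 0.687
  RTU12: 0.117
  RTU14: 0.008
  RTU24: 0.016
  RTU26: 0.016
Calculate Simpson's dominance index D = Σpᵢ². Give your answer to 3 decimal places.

0.499

D = 0.07² + 0.086² + 0.687² + 0.117² + 0.008² + 0.016² + 0.016² = 0.00490 + 0.00740 + 0.47197 + 0.01369 + 0.00006 + 0.00026 + 0.00026 = 0.49853 (working shown to 5 dp, full precision carried).
To 3 decimal places, D = 0.499.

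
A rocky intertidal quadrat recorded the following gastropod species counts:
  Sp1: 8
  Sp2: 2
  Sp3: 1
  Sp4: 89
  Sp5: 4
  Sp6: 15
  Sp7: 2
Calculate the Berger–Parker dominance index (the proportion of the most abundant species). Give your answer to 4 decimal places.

Total N = 8+2+1+89+4+15+2 = 121, so the proportions are 0.066116, 0.016529, 0.008264, 0.735537, 0.033058, 0.123967, 0.016529 (working shown to 6 dp, full precision carried).
The largest proportion is 0.735537, i.e. d = 0.7355 to 4 decimal places.

0.7355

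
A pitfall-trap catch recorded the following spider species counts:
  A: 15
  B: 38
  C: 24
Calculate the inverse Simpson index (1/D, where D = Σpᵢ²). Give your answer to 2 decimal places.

2.64

Total N = 15+38+24 = 77, so the proportions are 0.19481, 0.49351, 0.31169 (working shown to 5 dp, full precision carried).
D = 0.19481² + 0.49351² + 0.31169² = 0.03795 + 0.24355 + 0.09715 = 0.37865.
So 1/D = 2.6410, i.e. 2.64 to 2 decimal places.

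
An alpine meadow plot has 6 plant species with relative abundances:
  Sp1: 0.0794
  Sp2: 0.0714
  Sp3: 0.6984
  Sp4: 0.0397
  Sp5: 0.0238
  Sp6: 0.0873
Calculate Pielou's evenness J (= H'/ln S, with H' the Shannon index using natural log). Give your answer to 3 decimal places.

0.597

H' = −Σ pᵢ ln pᵢ = −((-0.20114) + (-0.18846) + (-0.25070) + (-0.12809) + (-0.08897) + (-0.21287)) = 1.07022 (working shown to 5 dp, full precision carried).
With S = 6 species, ln S = 1.79176, so J = 1.07022/1.79176 = 0.59730, i.e. 0.597 to 3 decimal places.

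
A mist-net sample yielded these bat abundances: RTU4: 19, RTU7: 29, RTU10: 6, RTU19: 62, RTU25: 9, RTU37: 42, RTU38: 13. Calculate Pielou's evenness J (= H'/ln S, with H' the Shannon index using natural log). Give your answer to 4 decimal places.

Total N = 19+29+6+62+9+42+13 = 180, so the proportions are 0.105556, 0.161111, 0.033333, 0.344444, 0.05, 0.233333, 0.072222 (working shown to 6 dp, full precision carried).
H' = −Σ pᵢ ln pᵢ = −((-0.237344) + (-0.294134) + (-0.113373) + (-0.367117) + (-0.149787) + (-0.339567) + (-0.189801)) = 1.691122.
With S = 7 species, ln S = 1.945910, so J = 1.691122/1.945910 = 0.869065, i.e. 0.8691 to 4 decimal places.

0.8691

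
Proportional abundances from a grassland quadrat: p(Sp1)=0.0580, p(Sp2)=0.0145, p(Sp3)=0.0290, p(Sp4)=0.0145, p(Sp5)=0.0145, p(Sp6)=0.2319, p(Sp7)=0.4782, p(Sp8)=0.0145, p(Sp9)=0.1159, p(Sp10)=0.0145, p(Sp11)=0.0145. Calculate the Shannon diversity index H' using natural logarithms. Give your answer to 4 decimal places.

Each pᵢ ln pᵢ term (working shown to 6 dp, full precision carried): 0.058×(-2.847312)=-0.165144, 0.0145×(-4.233607)=-0.061387, 0.029×(-3.540459)=-0.102673, 0.0145×(-4.233607)=-0.061387, 0.0145×(-4.233607)=-0.061387, 0.2319×(-1.461449)=-0.338910, 0.4782×(-0.737726)=-0.352781, 0.0145×(-4.233607)=-0.061387, 0.1159×(-2.155028)=-0.249768, 0.0145×(-4.233607)=-0.061387, 0.0145×(-4.233607)=-0.061387.
Sum = -1.577600, so H' = 1.5776.

1.5776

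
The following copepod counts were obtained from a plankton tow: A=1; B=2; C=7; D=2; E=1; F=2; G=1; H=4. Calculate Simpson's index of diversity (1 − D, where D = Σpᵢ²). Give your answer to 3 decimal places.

Total N = 1+2+7+2+1+2+1+4 = 20, so the proportions are 0.05, 0.1, 0.35, 0.1, 0.05, 0.1, 0.05, 0.2 (working shown to 5 dp, full precision carried).
D = 0.05² + 0.1² + 0.35² + 0.1² + 0.05² + 0.1² + 0.05² + 0.2² = 0.00250 + 0.01000 + 0.12250 + 0.01000 + 0.00250 + 0.01000 + 0.00250 + 0.04000 = 0.20000.
So 1 − D = 0.80000, i.e. 0.800 to 3 decimal places.

0.800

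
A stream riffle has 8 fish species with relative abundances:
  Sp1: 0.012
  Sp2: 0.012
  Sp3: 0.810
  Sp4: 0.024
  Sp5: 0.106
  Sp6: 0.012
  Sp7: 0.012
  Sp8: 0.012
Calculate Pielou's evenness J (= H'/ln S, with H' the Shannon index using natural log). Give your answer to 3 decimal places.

H' = −Σ pᵢ ln pᵢ = −((-0.05307) + (-0.05307) + (-0.17068) + (-0.08951) + (-0.23790) + (-0.05307) + (-0.05307) + (-0.05307)) = 0.76347 (working shown to 5 dp, full precision carried).
With S = 8 species, ln S = 2.07944, so J = 0.76347/2.07944 = 0.36715, i.e. 0.367 to 3 decimal places.

0.367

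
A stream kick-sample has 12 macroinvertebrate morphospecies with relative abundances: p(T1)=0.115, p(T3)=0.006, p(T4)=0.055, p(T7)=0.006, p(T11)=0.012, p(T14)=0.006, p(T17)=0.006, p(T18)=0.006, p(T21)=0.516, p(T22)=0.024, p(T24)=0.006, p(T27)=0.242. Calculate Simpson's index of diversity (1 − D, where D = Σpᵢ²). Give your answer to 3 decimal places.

D = 0.115² + 0.006² + 0.055² + 0.006² + 0.012² + 0.006² + 0.006² + 0.006² + 0.516² + 0.024² + 0.006² + 0.242² = 0.01323 + 0.00004 + 0.00302 + 0.00004 + 0.00014 + 0.00004 + 0.00004 + 0.00004 + 0.26626 + 0.00058 + 0.00004 + 0.05856 = 0.34201 (working shown to 5 dp, full precision carried).
So 1 − D = 0.65799, i.e. 0.658 to 3 decimal places.

0.658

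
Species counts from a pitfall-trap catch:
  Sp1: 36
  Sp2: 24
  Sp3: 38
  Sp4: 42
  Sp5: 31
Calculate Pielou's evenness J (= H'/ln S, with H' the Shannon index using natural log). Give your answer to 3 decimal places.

Total N = 36+24+38+42+31 = 171, so the proportions are 0.21053, 0.14035, 0.22222, 0.24561, 0.18129 (working shown to 5 dp, full precision carried).
H' = −Σ pᵢ ln pᵢ = −((-0.32803) + (-0.27559) + (-0.33424) + (-0.34484) + (-0.30958)) = 1.59228.
With S = 5 species, ln S = 1.60944, so J = 1.59228/1.60944 = 0.98934, i.e. 0.989 to 3 decimal places.

0.989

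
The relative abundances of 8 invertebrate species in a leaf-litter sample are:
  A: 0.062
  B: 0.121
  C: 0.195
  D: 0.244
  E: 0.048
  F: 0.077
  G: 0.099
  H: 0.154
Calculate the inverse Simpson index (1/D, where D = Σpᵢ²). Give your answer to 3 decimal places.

D = 0.062² + 0.121² + 0.195² + 0.244² + 0.048² + 0.077² + 0.099² + 0.154² = 0.0038440 + 0.0146410 + 0.0380250 + 0.0595360 + 0.0023040 + 0.0059290 + 0.0098010 + 0.0237160 = 0.1577960 (working shown to 7 dp, full precision carried).
So 1/D = 6.33730, i.e. 6.337 to 3 decimal places.

6.337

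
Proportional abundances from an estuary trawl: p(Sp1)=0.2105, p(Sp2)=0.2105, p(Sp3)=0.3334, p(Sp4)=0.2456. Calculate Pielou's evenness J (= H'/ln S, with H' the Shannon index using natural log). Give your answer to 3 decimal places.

H' = −Σ pᵢ ln pᵢ = −((-0.32802) + (-0.32802) + (-0.36621) + (-0.34483)) = 1.36708 (working shown to 5 dp, full precision carried).
With S = 4 species, ln S = 1.38629, so J = 1.36708/1.38629 = 0.98614, i.e. 0.986 to 3 decimal places.

0.986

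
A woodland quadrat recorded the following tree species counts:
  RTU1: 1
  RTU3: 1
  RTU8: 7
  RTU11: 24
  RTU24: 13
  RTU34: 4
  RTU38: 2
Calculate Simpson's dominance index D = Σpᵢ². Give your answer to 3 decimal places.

0.302

Total N = 1+1+7+24+13+4+2 = 52, so the proportions are 0.01923, 0.01923, 0.13462, 0.46154, 0.25, 0.07692, 0.03846 (working shown to 5 dp, full precision carried).
D = 0.01923² + 0.01923² + 0.13462² + 0.46154² + 0.25² + 0.07692² + 0.03846² = 0.00037 + 0.00037 + 0.01812 + 0.21302 + 0.06250 + 0.00592 + 0.00148 = 0.30178.
To 3 decimal places, D = 0.302.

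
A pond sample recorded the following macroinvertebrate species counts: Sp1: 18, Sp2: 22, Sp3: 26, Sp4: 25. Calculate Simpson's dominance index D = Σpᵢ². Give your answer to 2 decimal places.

0.25

Total N = 18+22+26+25 = 91, so the proportions are 0.1978, 0.2418, 0.2857, 0.2747 (working shown to 4 dp, full precision carried).
D = 0.1978² + 0.2418² + 0.2857² + 0.2747² = 0.0391 + 0.0584 + 0.0816 + 0.0755 = 0.2547.
To 2 decimal places, D = 0.25.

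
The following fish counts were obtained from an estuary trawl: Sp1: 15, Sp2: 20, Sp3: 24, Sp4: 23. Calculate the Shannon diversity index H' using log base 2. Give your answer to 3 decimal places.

1.978

Total N = 15+20+24+23 = 82, so the proportions are 0.18293, 0.2439, 0.29268, 0.28049 (working shown to 5 dp, full precision carried).
Each pᵢ log₂ pᵢ term: 0.18293×(-2.45066)=-0.44829, 0.2439×(-2.03562)=-0.49649, 0.29268×(-1.77259)=-0.51881, 0.28049×(-1.83399)=-0.51441.
Sum = -1.97800, so H' = 1.978.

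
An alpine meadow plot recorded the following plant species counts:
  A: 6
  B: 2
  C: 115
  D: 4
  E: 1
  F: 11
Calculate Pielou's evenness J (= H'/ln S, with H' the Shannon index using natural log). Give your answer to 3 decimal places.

0.386

Total N = 6+2+115+4+1+11 = 139, so the proportions are 0.04317, 0.01439, 0.82734, 0.02878, 0.00719, 0.07914 (working shown to 5 dp, full precision carried).
H' = −Σ pᵢ ln pᵢ = −((-0.13566) + (-0.06103) + (-0.15682) + (-0.10211) + (-0.03550) + (-0.20074)) = 0.69184.
With S = 6 species, ln S = 1.79176, so J = 0.69184/1.79176 = 0.38612, i.e. 0.386 to 3 decimal places.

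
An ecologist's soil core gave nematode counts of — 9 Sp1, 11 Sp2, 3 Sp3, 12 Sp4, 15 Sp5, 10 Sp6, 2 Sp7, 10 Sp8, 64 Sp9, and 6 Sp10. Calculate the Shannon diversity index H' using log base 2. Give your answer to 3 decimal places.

Total N = 9+11+3+12+15+10+2+10+64+6 = 142, so the proportions are 0.06338, 0.07746, 0.02113, 0.08451, 0.10563, 0.07042, 0.01408, 0.07042, 0.4507, 0.04225 (working shown to 5 dp, full precision carried).
Each pᵢ log₂ pᵢ term: 0.06338×(-3.97982)=-0.25224, 0.07746×(-3.69032)=-0.28587, 0.02113×(-5.56478)=-0.11757, 0.08451×(-3.56478)=-0.30125, 0.10563×(-3.24286)=-0.34256, 0.07042×(-3.82782)=-0.26956, 0.01408×(-6.14975)=-0.08662, 0.07042×(-3.82782)=-0.26956, 0.4507×(-1.14975)=-0.51820, 0.04225×(-4.56478)=-0.19288.
Sum = -2.63630, so H' = 2.636.

2.636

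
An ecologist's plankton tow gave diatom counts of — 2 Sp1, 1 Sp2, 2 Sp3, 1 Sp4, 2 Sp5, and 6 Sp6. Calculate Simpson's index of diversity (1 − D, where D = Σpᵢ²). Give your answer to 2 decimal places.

0.74

Total N = 2+1+2+1+2+6 = 14, so the proportions are 0.1429, 0.0714, 0.1429, 0.0714, 0.1429, 0.4286 (working shown to 4 dp, full precision carried).
D = 0.1429² + 0.0714² + 0.1429² + 0.0714² + 0.1429² + 0.4286² = 0.0204 + 0.0051 + 0.0204 + 0.0051 + 0.0204 + 0.1837 = 0.2551.
So 1 − D = 0.7449, i.e. 0.74 to 2 decimal places.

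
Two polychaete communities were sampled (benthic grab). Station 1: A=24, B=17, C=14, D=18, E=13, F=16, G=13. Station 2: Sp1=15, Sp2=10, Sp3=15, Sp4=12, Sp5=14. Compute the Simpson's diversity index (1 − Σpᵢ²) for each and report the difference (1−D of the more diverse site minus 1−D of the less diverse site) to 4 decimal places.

0.0547

Station 1: N=115, proportions 0.208696, 0.147826, 0.121739, 0.156522, 0.113043, 0.13913, 0.113043, giving 1−D = 0.850359 (working shown to 6 dp, full precision carried).
Station 2: N=66, proportions 0.227273, 0.151515, 0.227273, 0.181818, 0.212121, giving 1−D = 0.795684.
Difference = |0.850359 − 0.795684| = 0.054675, i.e. 0.0547 to 4 decimal places.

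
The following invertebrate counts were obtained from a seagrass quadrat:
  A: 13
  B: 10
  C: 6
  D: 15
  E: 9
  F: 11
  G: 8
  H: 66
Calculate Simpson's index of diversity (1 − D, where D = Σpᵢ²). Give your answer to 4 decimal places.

Total N = 13+10+6+15+9+11+8+66 = 138, so the proportions are 0.094203, 0.072464, 0.043478, 0.108696, 0.065217, 0.07971, 0.057971, 0.478261 (working shown to 6 dp, full precision carried).
D = 0.094203² + 0.072464² + 0.043478² + 0.108696² + 0.065217² + 0.07971² + 0.057971² + 0.478261² = 0.008874 + 0.005251 + 0.001890 + 0.011815 + 0.004253 + 0.006354 + 0.003361 + 0.228733 = 0.270531.
So 1 − D = 0.729469, i.e. 0.7295 to 4 decimal places.

0.7295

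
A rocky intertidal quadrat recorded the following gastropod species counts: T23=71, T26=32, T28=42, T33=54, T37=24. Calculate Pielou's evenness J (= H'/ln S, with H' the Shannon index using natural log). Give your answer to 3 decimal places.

0.957

Total N = 71+32+42+54+24 = 223, so the proportions are 0.31839, 0.1435, 0.18834, 0.24215, 0.10762 (working shown to 5 dp, full precision carried).
H' = −Σ pᵢ ln pᵢ = −((-0.36439) + (-0.27859) + (-0.31444) + (-0.34342) + (-0.23991)) = 1.54074.
With S = 5 species, ln S = 1.60944, so J = 1.54074/1.60944 = 0.95732, i.e. 0.957 to 3 decimal places.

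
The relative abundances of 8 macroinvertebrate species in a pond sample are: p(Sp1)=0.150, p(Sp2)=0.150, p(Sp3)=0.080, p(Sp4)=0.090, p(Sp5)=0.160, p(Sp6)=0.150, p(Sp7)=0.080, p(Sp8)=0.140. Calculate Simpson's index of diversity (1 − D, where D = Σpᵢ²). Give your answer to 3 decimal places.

0.866

D = 0.15² + 0.15² + 0.08² + 0.09² + 0.16² + 0.15² + 0.08² + 0.14² = 0.02250 + 0.02250 + 0.00640 + 0.00810 + 0.02560 + 0.02250 + 0.00640 + 0.01960 = 0.13360 (working shown to 5 dp, full precision carried).
So 1 − D = 0.86640, i.e. 0.866 to 3 decimal places.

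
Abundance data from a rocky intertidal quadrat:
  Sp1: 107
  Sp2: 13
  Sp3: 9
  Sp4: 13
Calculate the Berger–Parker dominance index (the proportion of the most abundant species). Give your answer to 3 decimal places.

0.754

Total N = 107+13+9+13 = 142, so the proportions are 0.75352, 0.09155, 0.06338, 0.09155 (working shown to 5 dp, full precision carried).
The largest proportion is 0.75352, i.e. d = 0.754 to 3 decimal places.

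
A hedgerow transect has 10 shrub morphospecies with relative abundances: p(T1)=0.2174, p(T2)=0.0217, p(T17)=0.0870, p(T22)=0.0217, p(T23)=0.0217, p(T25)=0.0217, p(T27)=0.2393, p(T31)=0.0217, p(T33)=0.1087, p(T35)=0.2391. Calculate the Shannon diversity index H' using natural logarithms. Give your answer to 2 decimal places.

1.89

Each pᵢ ln pᵢ term (working shown to 4 dp, full precision carried): 0.2174×(-1.5260)=-0.3318, 0.0217×(-3.8304)=-0.0831, 0.087×(-2.4418)=-0.2124, 0.0217×(-3.8304)=-0.0831, 0.0217×(-3.8304)=-0.0831, 0.0217×(-3.8304)=-0.0831, 0.2393×(-1.4300)=-0.3422, 0.0217×(-3.8304)=-0.0831, 0.1087×(-2.2192)=-0.2412, 0.2391×(-1.4309)=-0.3421.
Sum = -1.8854, so H' = 1.89.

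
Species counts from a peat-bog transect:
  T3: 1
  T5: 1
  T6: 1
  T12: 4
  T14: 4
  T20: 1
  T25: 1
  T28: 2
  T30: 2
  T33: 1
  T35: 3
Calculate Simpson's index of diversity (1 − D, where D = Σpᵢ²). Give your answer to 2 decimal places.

Total N = 1+1+1+4+4+1+1+2+2+1+3 = 21, so the proportions are 0.0476, 0.0476, 0.0476, 0.1905, 0.1905, 0.0476, 0.0476, 0.0952, 0.0952, 0.0476, 0.1429 (working shown to 4 dp, full precision carried).
D = 0.0476² + 0.0476² + 0.0476² + 0.1905² + 0.1905² + 0.0476² + 0.0476² + 0.0952² + 0.0952² + 0.0476² + 0.1429² = 0.0023 + 0.0023 + 0.0023 + 0.0363 + 0.0363 + 0.0023 + 0.0023 + 0.0091 + 0.0091 + 0.0023 + 0.0204 = 0.1247.
So 1 − D = 0.8753, i.e. 0.88 to 2 decimal places.

0.88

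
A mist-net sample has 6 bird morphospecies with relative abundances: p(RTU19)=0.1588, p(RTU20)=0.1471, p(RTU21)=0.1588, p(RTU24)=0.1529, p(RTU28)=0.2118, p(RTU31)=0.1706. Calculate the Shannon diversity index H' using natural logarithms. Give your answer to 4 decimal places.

Each pᵢ ln pᵢ term (working shown to 6 dp, full precision carried): 0.1588×(-1.840110)=-0.292209, 0.1471×(-1.916643)=-0.281938, 0.1588×(-1.840110)=-0.292209, 0.1529×(-1.877971)=-0.287142, 0.2118×(-1.552113)=-0.328738, 0.1706×(-1.768434)=-0.301695.
Sum = -1.783931, so H' = 1.7839.

1.7839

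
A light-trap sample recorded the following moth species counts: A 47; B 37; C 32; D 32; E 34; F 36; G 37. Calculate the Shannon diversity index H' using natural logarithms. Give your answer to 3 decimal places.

1.938

Total N = 47+37+32+32+34+36+37 = 255, so the proportions are 0.18431, 0.1451, 0.12549, 0.12549, 0.13333, 0.14118, 0.1451 (working shown to 5 dp, full precision carried).
Each pᵢ ln pᵢ term: 0.18431×(-1.69112)=-0.31170, 0.1451×(-1.93035)=-0.28009, 0.12549×(-2.07553)=-0.26046, 0.12549×(-2.07553)=-0.26046, 0.13333×(-2.01490)=-0.26865, 0.14118×(-1.95774)=-0.27639, 0.1451×(-1.93035)=-0.28009.
Sum = -1.93783, so H' = 1.938.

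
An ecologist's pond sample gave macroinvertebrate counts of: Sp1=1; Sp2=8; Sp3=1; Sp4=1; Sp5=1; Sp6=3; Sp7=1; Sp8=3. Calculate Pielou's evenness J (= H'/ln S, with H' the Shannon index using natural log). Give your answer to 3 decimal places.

0.828

Total N = 1+8+1+1+1+3+1+3 = 19, so the proportions are 0.05263, 0.42105, 0.05263, 0.05263, 0.05263, 0.15789, 0.05263, 0.15789 (working shown to 5 dp, full precision carried).
H' = −Σ pᵢ ln pᵢ = −((-0.15497) + (-0.36421) + (-0.15497) + (-0.15497) + (-0.15497) + (-0.29145) + (-0.15497) + (-0.29145)) = 1.72195.
With S = 8 species, ln S = 2.07944, so J = 1.72195/2.07944 = 0.82809, i.e. 0.828 to 3 decimal places.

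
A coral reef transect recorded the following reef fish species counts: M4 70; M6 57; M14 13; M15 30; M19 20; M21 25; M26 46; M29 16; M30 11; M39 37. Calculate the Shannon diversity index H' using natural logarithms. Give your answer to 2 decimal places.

2.14

Total N = 70+57+13+30+20+25+46+16+11+37 = 325, so the proportions are 0.2154, 0.1754, 0.04, 0.0923, 0.0615, 0.0769, 0.1415, 0.0492, 0.0338, 0.1138 (working shown to 4 dp, full precision carried).
Each pᵢ ln pᵢ term: 0.2154×(-1.5353)=-0.3307, 0.1754×(-1.7408)=-0.3053, 0.04×(-3.2189)=-0.1288, 0.0923×(-2.3826)=-0.2199, 0.0615×(-2.7881)=-0.1716, 0.0769×(-2.5649)=-0.1973, 0.1415×(-1.9552)=-0.2767, 0.0492×(-3.0112)=-0.1482, 0.0338×(-3.3859)=-0.1146, 0.1138×(-2.1729)=-0.2474.
Sum = -2.1405, so H' = 2.14.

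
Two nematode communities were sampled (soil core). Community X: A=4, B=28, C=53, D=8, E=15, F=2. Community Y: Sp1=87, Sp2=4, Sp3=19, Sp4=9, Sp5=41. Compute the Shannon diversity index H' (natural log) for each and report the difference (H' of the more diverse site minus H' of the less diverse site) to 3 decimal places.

Community X: N=110, proportions 0.03636, 0.25455, 0.48182, 0.07273, 0.13636, 0.01818, giving H' = 1.35580 (working shown to 5 dp, full precision carried).
Community Y: N=160, proportions 0.54375, 0.025, 0.11875, 0.05625, 0.25625, giving H' = 1.18733.
Difference = |1.35580 − 1.18733| = 0.16847, i.e. 0.168 to 3 decimal places.

0.168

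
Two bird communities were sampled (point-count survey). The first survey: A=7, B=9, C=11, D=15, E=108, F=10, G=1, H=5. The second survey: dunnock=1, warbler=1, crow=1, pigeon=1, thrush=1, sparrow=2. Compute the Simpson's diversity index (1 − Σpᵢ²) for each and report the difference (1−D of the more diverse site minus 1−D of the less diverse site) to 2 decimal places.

The first survey: N=166, proportions 0.04217, 0.05422, 0.06627, 0.09036, 0.6506, 0.06024, 0.00602, 0.03012, giving 1−D = 0.55487 (working shown to 5 dp, full precision carried).
The second survey: N=7, proportions 0.14286, 0.14286, 0.14286, 0.14286, 0.14286, 0.28571, giving 1−D = 0.81633.
Difference = |0.55487 − 0.81633| = 0.26146, i.e. 0.26 to 2 decimal places.

0.26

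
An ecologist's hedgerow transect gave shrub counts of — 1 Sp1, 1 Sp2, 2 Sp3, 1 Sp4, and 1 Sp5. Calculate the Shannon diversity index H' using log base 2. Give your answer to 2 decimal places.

2.25

Total N = 1+1+2+1+1 = 6, so the proportions are 0.1667, 0.1667, 0.3333, 0.1667, 0.1667 (working shown to 4 dp, full precision carried).
Each pᵢ log₂ pᵢ term: 0.1667×(-2.5850)=-0.4308, 0.1667×(-2.5850)=-0.4308, 0.3333×(-1.5850)=-0.5283, 0.1667×(-2.5850)=-0.4308, 0.1667×(-2.5850)=-0.4308.
Sum = -2.2516, so H' = 2.25.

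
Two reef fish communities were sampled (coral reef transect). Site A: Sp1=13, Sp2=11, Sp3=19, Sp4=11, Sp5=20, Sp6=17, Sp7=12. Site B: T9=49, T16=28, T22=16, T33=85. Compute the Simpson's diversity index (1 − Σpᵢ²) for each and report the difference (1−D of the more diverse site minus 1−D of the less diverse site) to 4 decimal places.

0.1854

Site A: N=103, proportions 0.126214, 0.106796, 0.184466, 0.106796, 0.194175, 0.165049, 0.116505, giving 1−D = 0.848713 (working shown to 6 dp, full precision carried).
Site B: N=178, proportions 0.275281, 0.157303, 0.089888, 0.477528, giving 1−D = 0.663363.
Difference = |0.848713 − 0.663363| = 0.185350, i.e. 0.1854 to 4 decimal places.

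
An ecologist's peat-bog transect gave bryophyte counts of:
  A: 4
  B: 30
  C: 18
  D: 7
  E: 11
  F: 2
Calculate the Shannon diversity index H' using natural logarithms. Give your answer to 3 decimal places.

1.485

Total N = 4+30+18+7+11+2 = 72, so the proportions are 0.05556, 0.41667, 0.25, 0.09722, 0.15278, 0.02778 (working shown to 5 dp, full precision carried).
Each pᵢ ln pᵢ term: 0.05556×(-2.89037)=-0.16058, 0.41667×(-0.87547)=-0.36478, 0.25×(-1.38629)=-0.34657, 0.09722×(-2.33076)=-0.22660, 0.15278×(-1.87877)=-0.28703, 0.02778×(-3.58352)=-0.09954.
Sum = -1.48511, so H' = 1.485.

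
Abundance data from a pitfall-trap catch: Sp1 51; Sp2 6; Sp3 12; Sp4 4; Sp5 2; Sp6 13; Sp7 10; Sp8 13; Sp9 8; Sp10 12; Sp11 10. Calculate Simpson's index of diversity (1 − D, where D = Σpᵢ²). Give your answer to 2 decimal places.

0.82

Total N = 51+6+12+4+2+13+10+13+8+12+10 = 141, so the proportions are 0.3617, 0.0426, 0.0851, 0.0284, 0.0142, 0.0922, 0.0709, 0.0922, 0.0567, 0.0851, 0.0709 (working shown to 4 dp, full precision carried).
D = 0.3617² + 0.0426² + 0.0851² + 0.0284² + 0.0142² + 0.0922² + 0.0709² + 0.0922² + 0.0567² + 0.0851² + 0.0709² = 0.1308 + 0.0018 + 0.0072 + 0.0008 + 0.0002 + 0.0085 + 0.0050 + 0.0085 + 0.0032 + 0.0072 + 0.0050 = 0.1784.
So 1 − D = 0.8216, i.e. 0.82 to 2 decimal places.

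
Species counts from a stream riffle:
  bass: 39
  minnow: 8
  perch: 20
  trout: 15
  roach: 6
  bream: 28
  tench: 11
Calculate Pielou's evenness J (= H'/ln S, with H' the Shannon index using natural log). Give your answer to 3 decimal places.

0.909

Total N = 39+8+20+15+6+28+11 = 127, so the proportions are 0.30709, 0.06299, 0.15748, 0.11811, 0.04724, 0.22047, 0.08661 (working shown to 5 dp, full precision carried).
H' = −Σ pᵢ ln pᵢ = −((-0.36255) + (-0.17416) + (-0.29110) + (-0.25230) + (-0.14421) + (-0.33335) + (-0.21188)) = 1.76955.
With S = 7 species, ln S = 1.94591, so J = 1.76955/1.94591 = 0.90937, i.e. 0.909 to 3 decimal places.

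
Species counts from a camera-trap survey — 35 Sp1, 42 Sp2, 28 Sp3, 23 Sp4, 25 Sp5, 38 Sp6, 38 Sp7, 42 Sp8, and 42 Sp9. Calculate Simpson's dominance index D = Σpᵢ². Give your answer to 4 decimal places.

Total N = 35+42+28+23+25+38+38+42+42 = 313, so the proportions are 0.111821, 0.134185, 0.089457, 0.073482, 0.079872, 0.121406, 0.121406, 0.134185, 0.134185 (working shown to 6 dp, full precision carried).
D = 0.111821² + 0.134185² + 0.089457² + 0.073482² + 0.079872² + 0.121406² + 0.121406² + 0.134185² + 0.134185² = 0.012504 + 0.018006 + 0.008003 + 0.005400 + 0.006380 + 0.014739 + 0.014739 + 0.018006 + 0.018006 = 0.115782.
To 4 decimal places, D = 0.1158.

0.1158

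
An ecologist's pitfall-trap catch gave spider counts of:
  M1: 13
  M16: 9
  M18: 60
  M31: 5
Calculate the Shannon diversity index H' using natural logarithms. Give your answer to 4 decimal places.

Total N = 13+9+60+5 = 87, so the proportions are 0.149425, 0.103448, 0.689655, 0.057471 (working shown to 6 dp, full precision carried).
Each pᵢ ln pᵢ term: 0.149425×(-1.900959)=-0.284051, 0.103448×(-2.268684)=-0.234691, 0.689655×(-0.371564)=-0.256251, 0.057471×(-2.856470)=-0.164165.
Sum = -0.939158, so H' = 0.9392.

0.9392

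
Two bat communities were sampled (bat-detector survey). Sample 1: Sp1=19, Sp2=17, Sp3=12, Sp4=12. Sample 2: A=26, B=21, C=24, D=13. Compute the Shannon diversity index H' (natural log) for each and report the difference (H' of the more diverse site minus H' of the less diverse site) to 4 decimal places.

Sample 1: N=60, proportions 0.3166667, 0.2833333, 0.2, 0.2, giving H' = 1.3652324 (working shown to 7 dp, full precision carried).
Sample 2: N=84, proportions 0.3095238, 0.25, 0.2857143, 0.1547619, giving H' = 1.3562559.
Difference = |1.3652324 − 1.3562559| = 0.0089765, i.e. 0.0090 to 4 decimal places.

0.0090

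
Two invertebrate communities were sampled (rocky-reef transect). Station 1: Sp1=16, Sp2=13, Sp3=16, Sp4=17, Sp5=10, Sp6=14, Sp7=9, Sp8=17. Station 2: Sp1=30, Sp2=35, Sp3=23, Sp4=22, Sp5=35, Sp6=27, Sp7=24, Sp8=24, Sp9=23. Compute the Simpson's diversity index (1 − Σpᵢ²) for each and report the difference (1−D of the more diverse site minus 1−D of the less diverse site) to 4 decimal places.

0.0157

Station 1: N=112, proportions 0.142857, 0.116071, 0.142857, 0.151786, 0.089286, 0.125, 0.080357, 0.151786, giving 1−D = 0.869579 (working shown to 6 dp, full precision carried).
Station 2: N=243, proportions 0.123457, 0.144033, 0.09465, 0.090535, 0.144033, 0.111111, 0.098765, 0.098765, 0.09465, giving 1−D = 0.885299.
Difference = |0.869579 − 0.885299| = 0.015720, i.e. 0.0157 to 4 decimal places.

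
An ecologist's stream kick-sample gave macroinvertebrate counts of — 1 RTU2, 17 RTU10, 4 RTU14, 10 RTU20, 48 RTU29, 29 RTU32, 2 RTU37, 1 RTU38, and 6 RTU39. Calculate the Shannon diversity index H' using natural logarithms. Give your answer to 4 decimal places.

1.6152

Total N = 1+17+4+10+48+29+2+1+6 = 118, so the proportions are 0.008475, 0.144068, 0.033898, 0.084746, 0.40678, 0.245763, 0.016949, 0.008475, 0.050847 (working shown to 6 dp, full precision carried).
Each pᵢ ln pᵢ term: 0.008475×(-4.770685)=-0.040430, 0.144068×(-1.937471)=-0.279127, 0.033898×(-3.384390)=-0.114725, 0.084746×(-2.468100)=-0.209161, 0.40678×(-0.899484)=-0.365892, 0.245763×(-1.403389)=-0.344901, 0.016949×(-4.077537)=-0.069111, 0.008475×(-4.770685)=-0.040430, 0.050847×(-2.978925)=-0.151471.
Sum = -1.615246, so H' = 1.6152.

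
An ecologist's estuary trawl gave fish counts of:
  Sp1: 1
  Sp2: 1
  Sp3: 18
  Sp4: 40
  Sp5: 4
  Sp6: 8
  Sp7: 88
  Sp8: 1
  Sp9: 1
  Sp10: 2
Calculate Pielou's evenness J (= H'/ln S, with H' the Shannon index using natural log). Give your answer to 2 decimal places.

0.58

Total N = 1+1+18+40+4+8+88+1+1+2 = 164, so the proportions are 0.0061, 0.0061, 0.1098, 0.2439, 0.0244, 0.0488, 0.5366, 0.0061, 0.0061, 0.0122 (working shown to 4 dp, full precision carried).
H' = −Σ pᵢ ln pᵢ = −((-0.0311) + (-0.0311) + (-0.2425) + (-0.3441) + (-0.0906) + (-0.1473) + (-0.3340) + (-0.0311) + (-0.0311) + (-0.0537)) = 1.3367.
With S = 10 species, ln S = 2.3026, so J = 1.3367/2.3026 = 0.5805, i.e. 0.58 to 2 decimal places.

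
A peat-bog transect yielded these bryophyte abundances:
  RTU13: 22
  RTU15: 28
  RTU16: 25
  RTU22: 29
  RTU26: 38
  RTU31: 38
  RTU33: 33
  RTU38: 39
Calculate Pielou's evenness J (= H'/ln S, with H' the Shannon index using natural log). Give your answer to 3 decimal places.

Total N = 22+28+25+29+38+38+33+39 = 252, so the proportions are 0.0873, 0.11111, 0.09921, 0.11508, 0.15079, 0.15079, 0.13095, 0.15476 (working shown to 5 dp, full precision carried).
H' = −Σ pᵢ ln pᵢ = −((-0.21288) + (-0.24414) + (-0.22922) + (-0.24882) + (-0.28528) + (-0.28528) + (-0.26622) + (-0.28877)) = 2.06059.
With S = 8 species, ln S = 2.07944, so J = 2.06059/2.07944 = 0.99093, i.e. 0.991 to 3 decimal places.

0.991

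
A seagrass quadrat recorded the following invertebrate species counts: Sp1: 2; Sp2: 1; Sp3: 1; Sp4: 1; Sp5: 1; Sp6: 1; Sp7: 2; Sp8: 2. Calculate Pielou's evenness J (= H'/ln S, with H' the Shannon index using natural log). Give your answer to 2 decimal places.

0.97

Total N = 2+1+1+1+1+1+2+2 = 11, so the proportions are 0.1818, 0.0909, 0.0909, 0.0909, 0.0909, 0.0909, 0.1818, 0.1818 (working shown to 4 dp, full precision carried).
H' = −Σ pᵢ ln pᵢ = −((-0.3100) + (-0.2180) + (-0.2180) + (-0.2180) + (-0.2180) + (-0.2180) + (-0.3100) + (-0.3100)) = 2.0198.
With S = 8 species, ln S = 2.0794, so J = 2.0198/2.0794 = 0.9713, i.e. 0.97 to 2 decimal places.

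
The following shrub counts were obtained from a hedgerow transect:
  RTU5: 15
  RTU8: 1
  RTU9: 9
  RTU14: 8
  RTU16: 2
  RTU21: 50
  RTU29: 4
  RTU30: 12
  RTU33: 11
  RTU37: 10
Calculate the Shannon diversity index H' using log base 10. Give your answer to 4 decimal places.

0.8092

Total N = 15+1+9+8+2+50+4+12+11+10 = 122, so the proportions are 0.122951, 0.008197, 0.07377, 0.065574, 0.016393, 0.409836, 0.032787, 0.098361, 0.090164, 0.081967 (working shown to 6 dp, full precision carried).
Each pᵢ log₁₀ pᵢ term: 0.122951×(-0.910269)=-0.111918, 0.008197×(-2.086360)=-0.017101, 0.07377×(-1.132117)=-0.083517, 0.065574×(-1.183270)=-0.077591, 0.016393×(-1.785330)=-0.029268, 0.409836×(-0.387390)=-0.158766, 0.032787×(-1.484300)=-0.048666, 0.098361×(-1.007179)=-0.099067, 0.090164×(-1.044967)=-0.094218, 0.081967×(-1.086360)=-0.089046.
Sum = -0.809158, so H' = 0.8092.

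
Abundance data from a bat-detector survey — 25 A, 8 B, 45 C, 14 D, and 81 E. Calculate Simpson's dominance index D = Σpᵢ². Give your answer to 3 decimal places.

Total N = 25+8+45+14+81 = 173, so the proportions are 0.14451, 0.04624, 0.26012, 0.08092, 0.46821 (working shown to 5 dp, full precision carried).
D = 0.14451² + 0.04624² + 0.26012² + 0.08092² + 0.46821² = 0.02088 + 0.00214 + 0.06766 + 0.00655 + 0.21922 = 0.31645.
To 3 decimal places, D = 0.316.

0.316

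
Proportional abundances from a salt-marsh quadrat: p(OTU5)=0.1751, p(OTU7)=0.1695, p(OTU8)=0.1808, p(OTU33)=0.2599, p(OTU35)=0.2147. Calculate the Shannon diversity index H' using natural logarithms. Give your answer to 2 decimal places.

Each pᵢ ln pᵢ term (working shown to 4 dp, full precision carried): 0.1751×(-1.7424)=-0.3051, 0.1695×(-1.7749)=-0.3008, 0.1808×(-1.7104)=-0.3092, 0.2599×(-1.3475)=-0.3502, 0.2147×(-1.5385)=-0.3303.
Sum = -1.5957, so H' = 1.60.

1.60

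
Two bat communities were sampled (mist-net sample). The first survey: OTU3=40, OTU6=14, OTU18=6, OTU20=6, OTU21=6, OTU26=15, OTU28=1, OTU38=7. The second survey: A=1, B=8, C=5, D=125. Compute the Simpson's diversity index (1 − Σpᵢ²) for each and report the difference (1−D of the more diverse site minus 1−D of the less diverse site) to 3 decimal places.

The first survey: N=95, proportions 0.42105, 0.14737, 0.06316, 0.06316, 0.06316, 0.15789, 0.01053, 0.07368, giving 1−D = 0.75856 (working shown to 5 dp, full precision carried).
The second survey: N=139, proportions 0.00719, 0.05755, 0.03597, 0.89928, giving 1−D = 0.18664.
Difference = |0.75856 − 0.18664| = 0.57192, i.e. 0.572 to 3 decimal places.

0.572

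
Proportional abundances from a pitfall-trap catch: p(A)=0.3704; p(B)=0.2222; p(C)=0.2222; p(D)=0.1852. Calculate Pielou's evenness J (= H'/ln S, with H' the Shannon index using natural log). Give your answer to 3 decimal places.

H' = −Σ pᵢ ln pᵢ = −((-0.36787) + (-0.33423) + (-0.33423) + (-0.31231)) = 1.34863 (working shown to 5 dp, full precision carried).
With S = 4 species, ln S = 1.38629, so J = 1.34863/1.38629 = 0.97283, i.e. 0.973 to 3 decimal places.

0.973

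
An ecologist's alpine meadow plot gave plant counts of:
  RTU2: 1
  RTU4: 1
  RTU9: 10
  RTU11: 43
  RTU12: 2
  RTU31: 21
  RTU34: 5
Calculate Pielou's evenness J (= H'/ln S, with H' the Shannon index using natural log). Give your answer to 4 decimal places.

Total N = 1+1+10+43+2+21+5 = 83, so the proportions are 0.012048, 0.012048, 0.120482, 0.518072, 0.024096, 0.253012, 0.060241 (working shown to 6 dp, full precision carried).
H' = −Σ pᵢ ln pᵢ = −((-0.053239) + (-0.053239) + (-0.254971) + (-0.340705) + (-0.089776) + (-0.347719) + (-0.169241)) = 1.308890.
With S = 7 species, ln S = 1.945910, so J = 1.308890/1.945910 = 0.672636, i.e. 0.6726 to 4 decimal places.

0.6726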